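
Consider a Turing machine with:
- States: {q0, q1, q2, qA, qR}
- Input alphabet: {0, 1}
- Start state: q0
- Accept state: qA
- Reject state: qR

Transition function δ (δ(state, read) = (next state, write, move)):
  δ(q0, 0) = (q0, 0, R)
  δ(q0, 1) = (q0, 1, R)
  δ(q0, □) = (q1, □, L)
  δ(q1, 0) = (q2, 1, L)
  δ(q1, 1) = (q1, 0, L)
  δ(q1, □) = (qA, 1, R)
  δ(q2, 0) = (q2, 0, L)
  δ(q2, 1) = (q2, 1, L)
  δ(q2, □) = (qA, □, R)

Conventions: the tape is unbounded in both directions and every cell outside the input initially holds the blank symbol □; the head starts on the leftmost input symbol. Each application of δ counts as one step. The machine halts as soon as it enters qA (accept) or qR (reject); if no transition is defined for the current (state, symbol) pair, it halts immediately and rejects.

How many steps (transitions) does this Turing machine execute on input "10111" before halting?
Step 0: [q0]10111 (head at position 0)
Step 1: δ(q0, 1) = (q0, 1, R)  ⊢  1[q0]0111 (head at position 1)
Step 2: δ(q0, 0) = (q0, 0, R)  ⊢  10[q0]111 (head at position 2)
Step 3: δ(q0, 1) = (q0, 1, R)  ⊢  101[q0]11 (head at position 3)
Step 4: δ(q0, 1) = (q0, 1, R)  ⊢  1011[q0]1 (head at position 4)
Step 5: δ(q0, 1) = (q0, 1, R)  ⊢  10111[q0]□ (head at position 5)
Step 6: δ(q0, □) = (q1, □, L)  ⊢  1011[q1]1□ (head at position 4)
Step 7: δ(q1, 1) = (q1, 0, L)  ⊢  101[q1]10□ (head at position 3)
Step 8: δ(q1, 1) = (q1, 0, L)  ⊢  10[q1]100□ (head at position 2)
Step 9: δ(q1, 1) = (q1, 0, L)  ⊢  1[q1]0000□ (head at position 1)
Step 10: δ(q1, 0) = (q2, 1, L)  ⊢  [q2]11000□ (head at position 0)
Step 11: δ(q2, 1) = (q2, 1, L)  ⊢  [q2]□11000□ (head at position -1)
Step 12: δ(q2, □) = (qA, □, R)  ⊢  □[qA]11000□ (head at position 0)
The machine is in qA, so it halts and accepts.
Number of transitions executed: 12.

Final answer: 12 steps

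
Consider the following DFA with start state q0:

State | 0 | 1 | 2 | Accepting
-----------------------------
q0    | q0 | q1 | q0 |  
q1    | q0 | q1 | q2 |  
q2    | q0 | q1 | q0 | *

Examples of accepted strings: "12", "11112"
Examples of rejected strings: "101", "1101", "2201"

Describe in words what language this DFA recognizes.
strings over {0,1,2} ending with '12'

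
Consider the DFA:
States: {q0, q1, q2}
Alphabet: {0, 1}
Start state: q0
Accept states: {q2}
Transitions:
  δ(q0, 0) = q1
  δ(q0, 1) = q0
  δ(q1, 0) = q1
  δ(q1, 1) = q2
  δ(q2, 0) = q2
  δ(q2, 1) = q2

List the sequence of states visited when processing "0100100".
Starting at q0
Read '0': q0 -> q1
Read '1': q1 -> q2
Read '0': q2 -> q2
Read '0': q2 -> q2
Read '1': q2 -> q2
Read '0': q2 -> q2
Read '0': q2 -> q2

Final answer: q0 -> q1 -> q2 -> q2 -> q2 -> q2 -> q2 -> q2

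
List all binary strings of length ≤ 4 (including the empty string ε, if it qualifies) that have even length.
Checking every binary string of length 0 to 4:
  Length 0: accepted: ε | rejected: (none)
  Length 1: accepted: (none) | rejected: 0, 1
  Length 2: accepted: 00, 01, 10, 11 | rejected: (none)
  Length 3: accepted: (none) | rejected: 000, 001, 010, 011, 100, 101, 110, 111
  Length 4: accepted: 0000, 0001, 0010, 0011, 0100, 0101, 0110, 0111, 1000, 1001, 1010, 1011, 1100, 1101, 1110, 1111 | rejected: (none)
Total: 21 string(s).

Final answer: ε, 00, 01, 10, 11, 0000, 0001, 0010, 0011, 0100, 0101, 0110, 0111, 1000, 1001, 1010, 1011, 1100, 1101, 1110, 1111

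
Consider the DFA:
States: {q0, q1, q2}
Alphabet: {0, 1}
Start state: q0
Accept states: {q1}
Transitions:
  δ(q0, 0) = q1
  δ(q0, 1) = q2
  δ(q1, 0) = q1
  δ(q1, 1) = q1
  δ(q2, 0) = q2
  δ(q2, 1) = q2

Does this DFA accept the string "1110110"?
Processing string "1110110":
  q0 --1--> q2
  q2 --1--> q2
  q2 --1--> q2
  q2 --0--> q2
  q2 --1--> q2
  q2 --1--> q2
  q2 --0--> q2
Final state: q2
Accept states: {q1}
q2 is not an accept state, so the string is rejected.

Final answer: No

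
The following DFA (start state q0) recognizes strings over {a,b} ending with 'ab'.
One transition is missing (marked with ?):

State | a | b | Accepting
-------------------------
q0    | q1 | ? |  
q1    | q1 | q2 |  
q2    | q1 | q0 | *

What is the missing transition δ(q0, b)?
q0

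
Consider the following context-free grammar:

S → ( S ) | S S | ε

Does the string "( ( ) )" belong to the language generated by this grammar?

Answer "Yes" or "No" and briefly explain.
A derivation exists: S ⇒ ( S ) ⇒ ( ( S ) ) ⇒ ( ( ) ) (using S → ( S ) twice, then S → ε).

Final answer: Yes - a valid derivation exists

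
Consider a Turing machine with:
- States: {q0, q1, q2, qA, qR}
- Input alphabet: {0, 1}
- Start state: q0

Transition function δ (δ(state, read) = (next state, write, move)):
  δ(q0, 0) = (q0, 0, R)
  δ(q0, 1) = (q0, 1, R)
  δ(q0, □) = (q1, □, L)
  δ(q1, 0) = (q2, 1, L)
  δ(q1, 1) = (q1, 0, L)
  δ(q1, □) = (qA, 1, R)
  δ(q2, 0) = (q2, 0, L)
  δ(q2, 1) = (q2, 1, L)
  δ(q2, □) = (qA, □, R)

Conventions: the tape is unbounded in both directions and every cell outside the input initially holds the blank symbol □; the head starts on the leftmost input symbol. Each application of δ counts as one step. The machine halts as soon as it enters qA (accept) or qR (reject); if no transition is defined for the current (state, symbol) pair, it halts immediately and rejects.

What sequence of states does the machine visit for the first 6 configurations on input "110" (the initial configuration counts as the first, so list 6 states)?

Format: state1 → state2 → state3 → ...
Step 0: [q0]110 (head at position 0)
Step 1: δ(q0, 1) = (q0, 1, R)  ⊢  1[q0]10 (head at position 1)
Step 2: δ(q0, 1) = (q0, 1, R)  ⊢  11[q0]0 (head at position 2)
Step 3: δ(q0, 0) = (q0, 0, R)  ⊢  110[q0]□ (head at position 3)
Step 4: δ(q0, □) = (q1, □, L)  ⊢  11[q1]0□ (head at position 2)
Step 5: δ(q1, 0) = (q2, 1, L)  ⊢  1[q2]11□ (head at position 1)
Reading off the states of these 6 configurations: q0 → q0 → q0 → q0 → q1 → q2

Final answer: q0 → q0 → q0 → q0 → q1 → q2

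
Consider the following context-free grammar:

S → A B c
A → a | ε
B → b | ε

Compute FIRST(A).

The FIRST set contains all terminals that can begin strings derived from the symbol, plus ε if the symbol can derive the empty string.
A → a contributes a; A → ε makes A nullable, contributing ε. FIRST(A) = {a, ε}.

Final answer: {a, ε}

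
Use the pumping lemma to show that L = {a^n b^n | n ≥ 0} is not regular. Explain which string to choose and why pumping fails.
Language: L = {a^n b^n | n ≥ 0} (equal numbers of a's followed by b's)
Step 1: Assume for contradiction that L is regular, with pumping length p.
Step 2: Choose s = a^p b^p. Then s ∈ L (it has p a's followed by p b's) and |s| ≥ p.
Step 3: Consider any decomposition s = xyz with |xy| ≤ p and |y| > 0. Since |xy| ≤ p and the first p symbols of s are all a's, y = a^k for some k with 1 ≤ k ≤ p.
Step 4: Pumping up (i = 2): xy²z = a^(p+k) b^p, which has more a's than b's, so xy²z ∉ L.
This contradicts the pumping lemma, so L is not regular.

Final answer: Choose s = a^p b^p. Since |xy| ≤ p, y = a^k with k ≥ 1. Then xy²z = a^(p+k) b^p ∉ L.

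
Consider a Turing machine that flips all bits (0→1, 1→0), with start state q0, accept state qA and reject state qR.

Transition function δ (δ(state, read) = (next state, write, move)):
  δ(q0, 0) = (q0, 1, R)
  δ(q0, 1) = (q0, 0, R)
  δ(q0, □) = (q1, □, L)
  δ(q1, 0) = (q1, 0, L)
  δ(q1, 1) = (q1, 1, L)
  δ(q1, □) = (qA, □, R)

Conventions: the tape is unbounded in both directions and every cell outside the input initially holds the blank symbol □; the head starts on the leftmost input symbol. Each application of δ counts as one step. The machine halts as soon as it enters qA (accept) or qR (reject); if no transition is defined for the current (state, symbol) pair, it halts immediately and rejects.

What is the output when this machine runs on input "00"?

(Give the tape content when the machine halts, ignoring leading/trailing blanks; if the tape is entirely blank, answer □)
Step 0: [q0]00 (head at position 0)
Step 1: δ(q0, 0) = (q0, 1, R)  ⊢  1[q0]0 (head at position 1)
Step 2: δ(q0, 0) = (q0, 1, R)  ⊢  11[q0]□ (head at position 2)
Step 3: δ(q0, □) = (q1, □, L)  ⊢  1[q1]1□ (head at position 1)
Step 4: δ(q1, 1) = (q1, 1, L)  ⊢  [q1]11□ (head at position 0)
Step 5: δ(q1, 1) = (q1, 1, L)  ⊢  [q1]□11□ (head at position -1)
Step 6: δ(q1, □) = (qA, □, R)  ⊢  □[qA]11□ (head at position 0)
The machine is in qA, so it halts and accepts.
Tape content when halted (ignoring surrounding blanks): 11

Final answer: Output: 11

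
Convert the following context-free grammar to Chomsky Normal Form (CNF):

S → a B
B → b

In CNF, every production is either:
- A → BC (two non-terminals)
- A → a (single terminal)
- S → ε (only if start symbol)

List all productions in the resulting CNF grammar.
The grammar has no ε-productions or unit productions to eliminate.
S → a B has terminal a in a right-hand side of length ≥ 2: introduce T_a → a and use T_a in place of a.
B → b is already in CNF (single terminal) – keep it.
S → a B becomes S → T_a B.
Resulting CNF grammar (3 productions): T_a → a; B → b; S → T_a B

Final answer: T_a → a; B → b; S → T_a B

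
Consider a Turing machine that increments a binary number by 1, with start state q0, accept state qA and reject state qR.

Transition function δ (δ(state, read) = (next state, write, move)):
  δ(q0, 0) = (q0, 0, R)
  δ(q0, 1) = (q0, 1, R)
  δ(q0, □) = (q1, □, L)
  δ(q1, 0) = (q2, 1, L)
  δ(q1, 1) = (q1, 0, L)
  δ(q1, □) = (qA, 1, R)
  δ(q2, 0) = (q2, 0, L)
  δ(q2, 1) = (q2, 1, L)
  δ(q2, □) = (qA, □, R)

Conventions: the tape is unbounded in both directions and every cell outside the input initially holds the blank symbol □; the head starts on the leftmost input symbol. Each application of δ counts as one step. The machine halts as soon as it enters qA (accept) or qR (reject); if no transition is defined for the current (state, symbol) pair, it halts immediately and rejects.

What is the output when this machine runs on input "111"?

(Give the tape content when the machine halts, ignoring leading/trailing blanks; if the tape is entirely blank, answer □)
Step 0: [q0]111 (head at position 0)
Step 1: δ(q0, 1) = (q0, 1, R)  ⊢  1[q0]11 (head at position 1)
Step 2: δ(q0, 1) = (q0, 1, R)  ⊢  11[q0]1 (head at position 2)
Step 3: δ(q0, 1) = (q0, 1, R)  ⊢  111[q0]□ (head at position 3)
Step 4: δ(q0, □) = (q1, □, L)  ⊢  11[q1]1□ (head at position 2)
Step 5: δ(q1, 1) = (q1, 0, L)  ⊢  1[q1]10□ (head at position 1)
Step 6: δ(q1, 1) = (q1, 0, L)  ⊢  [q1]100□ (head at position 0)
Step 7: δ(q1, 1) = (q1, 0, L)  ⊢  [q1]□000□ (head at position -1)
Step 8: δ(q1, □) = (qA, 1, R)  ⊢  1[qA]000□ (head at position 0)
The machine is in qA, so it halts and accepts.
Tape content when halted (ignoring surrounding blanks): 1000

Final answer: Output: 1000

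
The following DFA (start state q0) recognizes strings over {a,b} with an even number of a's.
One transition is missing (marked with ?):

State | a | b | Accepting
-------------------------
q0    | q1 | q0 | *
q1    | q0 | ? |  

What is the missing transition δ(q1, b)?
q1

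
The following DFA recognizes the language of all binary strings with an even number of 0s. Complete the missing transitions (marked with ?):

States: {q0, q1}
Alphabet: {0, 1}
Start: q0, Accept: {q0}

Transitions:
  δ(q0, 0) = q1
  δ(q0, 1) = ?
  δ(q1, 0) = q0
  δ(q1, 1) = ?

What each state remembers (consistent with the given transitions and accept states):
  q0: an even number of 0s has been read so far
  q1: an odd number of 0s has been read so far
Filling in the missing entries:
  δ(q0, 1): in q0 (an even number of 0s has been read so far), after reading 1 we have: an even number of 0s has been read so far → q0
  δ(q1, 1): in q1 (an odd number of 0s has been read so far), after reading 1 we have: an odd number of 0s has been read so far → q1

Final answer: δ(q0, 1) = q0; δ(q1, 1) = q1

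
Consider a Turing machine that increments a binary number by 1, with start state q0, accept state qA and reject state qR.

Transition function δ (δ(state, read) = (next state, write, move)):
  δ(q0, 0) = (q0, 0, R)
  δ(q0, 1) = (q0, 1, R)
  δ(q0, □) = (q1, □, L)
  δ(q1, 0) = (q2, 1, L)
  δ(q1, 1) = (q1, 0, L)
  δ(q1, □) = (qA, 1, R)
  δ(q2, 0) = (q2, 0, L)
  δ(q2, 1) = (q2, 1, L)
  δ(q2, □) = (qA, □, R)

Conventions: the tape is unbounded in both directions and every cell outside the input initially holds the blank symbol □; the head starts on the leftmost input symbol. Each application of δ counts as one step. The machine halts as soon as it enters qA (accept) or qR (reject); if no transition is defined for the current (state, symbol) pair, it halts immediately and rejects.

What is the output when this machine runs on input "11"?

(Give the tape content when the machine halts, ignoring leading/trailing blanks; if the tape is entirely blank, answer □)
Step 0: [q0]11 (head at position 0)
Step 1: δ(q0, 1) = (q0, 1, R)  ⊢  1[q0]1 (head at position 1)
Step 2: δ(q0, 1) = (q0, 1, R)  ⊢  11[q0]□ (head at position 2)
Step 3: δ(q0, □) = (q1, □, L)  ⊢  1[q1]1□ (head at position 1)
Step 4: δ(q1, 1) = (q1, 0, L)  ⊢  [q1]10□ (head at position 0)
Step 5: δ(q1, 1) = (q1, 0, L)  ⊢  [q1]□00□ (head at position -1)
Step 6: δ(q1, □) = (qA, 1, R)  ⊢  1[qA]00□ (head at position 0)
The machine is in qA, so it halts and accepts.
Tape content when halted (ignoring surrounding blanks): 100

Final answer: Output: 100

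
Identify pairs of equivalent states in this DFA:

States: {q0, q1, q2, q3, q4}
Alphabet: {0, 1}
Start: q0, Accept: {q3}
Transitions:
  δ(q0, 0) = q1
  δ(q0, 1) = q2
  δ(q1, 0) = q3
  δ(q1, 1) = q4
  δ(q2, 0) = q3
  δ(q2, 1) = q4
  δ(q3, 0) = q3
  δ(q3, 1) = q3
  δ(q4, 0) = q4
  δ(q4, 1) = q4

Using the table-filling algorithm:
Round 0 – mark pairs where exactly one state is accepting: (q0,q3), (q1,q3), (q2,q3), (q3,q4)
Round 1 – newly marked: (q0,q1) [on 0: q1 vs q3, already marked]; (q0,q2) [on 0: q1 vs q3, already marked]; (q1,q4) [on 0: q3 vs q4, already marked]; (q2,q4) [on 0: q3 vs q4, already marked]
Round 2 – newly marked: (q0,q4) [on 0: q1 vs q4, already marked]
No further pairs can be marked.
(q1, q2) unmarked: δ(q1,0)=q3, δ(q2,0)=q3; δ(q1,1)=q4, δ(q2,1)=q4 → equivalent
Equivalent pairs: (q1, q2)

Final answer: Equivalent pairs: (q1, q2)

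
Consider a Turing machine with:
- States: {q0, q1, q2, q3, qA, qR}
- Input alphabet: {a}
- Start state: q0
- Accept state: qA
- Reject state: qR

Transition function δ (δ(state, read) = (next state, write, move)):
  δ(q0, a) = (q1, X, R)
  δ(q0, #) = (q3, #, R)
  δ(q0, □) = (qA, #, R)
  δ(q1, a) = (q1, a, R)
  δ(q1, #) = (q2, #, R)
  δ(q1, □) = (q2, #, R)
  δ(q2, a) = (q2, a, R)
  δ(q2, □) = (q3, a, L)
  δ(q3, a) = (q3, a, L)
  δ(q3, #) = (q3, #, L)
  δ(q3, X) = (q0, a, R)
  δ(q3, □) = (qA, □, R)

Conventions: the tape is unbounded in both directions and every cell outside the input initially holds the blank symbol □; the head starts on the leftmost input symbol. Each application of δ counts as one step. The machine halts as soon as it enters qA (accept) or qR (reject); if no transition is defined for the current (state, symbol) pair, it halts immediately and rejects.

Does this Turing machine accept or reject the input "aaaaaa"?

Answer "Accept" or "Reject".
Trace (configuration after each step, as tape_left[state]tape_right with head position):
Step 0: [q0]aaaaaa (head at position 0)
Step 1: X[q1]aaaaa (head 1)
Step 2: Xa[q1]aaaa (head 2)
Step 3: Xaa[q1]aaa (head 3)
Step 4: Xaaa[q1]aa (head 4)
Step 5: Xaaaa[q1]a (head 5)
Step 6: Xaaaaa[q1]□ (head 6)
Step 7: Xaaaaa#[q2]□ (head 7)
Step 8: Xaaaaa[q3]#a (head 6)
Step 9: Xaaaa[q3]a#a (head 5)
Step 10: Xaaa[q3]aa#a (head 4)
Step 11: Xaa[q3]aaa#a (head 3)
Step 12: Xa[q3]aaaa#a (head 2)
Step 13: X[q3]aaaaa#a (head 1)
Step 14: [q3]Xaaaaa#a (head 0)
Step 15: a[q0]aaaaa#a (head 1)
Step 16: aX[q1]aaaa#a (head 2)
Step 17: aXa[q1]aaa#a (head 3)
Step 18: aXaa[q1]aa#a (head 4)
Step 19: aXaaa[q1]a#a (head 5)
Step 20: aXaaaa[q1]#a (head 6)
Step 21: aXaaaa#[q2]a (head 7)
Step 22: aXaaaa#a[q2]□ (head 8)
Step 23: aXaaaa#[q3]aa (head 7)
Step 24: aXaaaa[q3]#aa (head 6)
Step 25: aXaaa[q3]a#aa (head 5)
Step 26: aXaa[q3]aa#aa (head 4)
Step 27: aXa[q3]aaa#aa (head 3)
Step 28: aX[q3]aaaa#aa (head 2)
Step 29: a[q3]Xaaaa#aa (head 1)
Step 30: aa[q0]aaaa#aa (head 2)
Step 31: aaX[q1]aaa#aa (head 3)
Step 32: aaXa[q1]aa#aa (head 4)
Step 33: aaXaa[q1]a#aa (head 5)
Step 34: aaXaaa[q1]#aa (head 6)
Step 35: aaXaaa#[q2]aa (head 7)
Step 36: aaXaaa#a[q2]a (head 8)
Step 37: aaXaaa#aa[q2]□ (head 9)
Step 38: aaXaaa#a[q3]aa (head 8)
Step 39: aaXaaa#[q3]aaa (head 7)
Step 40: aaXaaa[q3]#aaa (head 6)
Step 41: aaXaa[q3]a#aaa (head 5)
Step 42: aaXa[q3]aa#aaa (head 4)
Step 43: aaX[q3]aaa#aaa (head 3)
Step 44: aa[q3]Xaaa#aaa (head 2)
Step 45: aaa[q0]aaa#aaa (head 3)
Step 46: aaaX[q1]aa#aaa (head 4)
Step 47: aaaXa[q1]a#aaa (head 5)
Step 48: aaaXaa[q1]#aaa (head 6)
Step 49: aaaXaa#[q2]aaa (head 7)
Step 50: aaaXaa#a[q2]aa (head 8)
Step 51: aaaXaa#aa[q2]a (head 9)
Step 52: aaaXaa#aaa[q2]□ (head 10)
Step 53: aaaXaa#aa[q3]aa (head 9)
Step 54: aaaXaa#a[q3]aaa (head 8)
Step 55: aaaXaa#[q3]aaaa (head 7)
Step 56: aaaXaa[q3]#aaaa (head 6)
Step 57: aaaXa[q3]a#aaaa (head 5)
Step 58: aaaX[q3]aa#aaaa (head 4)
Step 59: aaa[q3]Xaa#aaaa (head 3)
Step 60: aaaa[q0]aa#aaaa (head 4)
Step 61: aaaaX[q1]a#aaaa (head 5)
Step 62: aaaaXa[q1]#aaaa (head 6)
Step 63: aaaaXa#[q2]aaaa (head 7)
Step 64: aaaaXa#a[q2]aaa (head 8)
Step 65: aaaaXa#aa[q2]aa (head 9)
Step 66: aaaaXa#aaa[q2]a (head 10)
Step 67: aaaaXa#aaaa[q2]□ (head 11)
Step 68: aaaaXa#aaa[q3]aa (head 10)
Step 69: aaaaXa#aa[q3]aaa (head 9)
Step 70: aaaaXa#a[q3]aaaa (head 8)
Step 71: aaaaXa#[q3]aaaaa (head 7)
Step 72: aaaaXa[q3]#aaaaa (head 6)
Step 73: aaaaX[q3]a#aaaaa (head 5)
Step 74: aaaa[q3]Xa#aaaaa (head 4)
Step 75: aaaaa[q0]a#aaaaa (head 5)
Step 76: aaaaaX[q1]#aaaaa (head 6)
Step 77: aaaaaX#[q2]aaaaa (head 7)
Step 78: aaaaaX#a[q2]aaaa (head 8)
Step 79: aaaaaX#aa[q2]aaa (head 9)
Step 80: aaaaaX#aaa[q2]aa (head 10)
Step 81: aaaaaX#aaaa[q2]a (head 11)
Step 82: aaaaaX#aaaaa[q2]□ (head 12)
Step 83: aaaaaX#aaaa[q3]aa (head 11)
Step 84: aaaaaX#aaa[q3]aaa (head 10)
Step 85: aaaaaX#aa[q3]aaaa (head 9)
Step 86: aaaaaX#a[q3]aaaaa (head 8)
Step 87: aaaaaX#[q3]aaaaaa (head 7)
Step 88: aaaaaX[q3]#aaaaaa (head 6)
Step 89: aaaaa[q3]X#aaaaaa (head 5)
Step 90: aaaaaa[q0]#aaaaaa (head 6)
Step 91: aaaaaa#[q3]aaaaaa (head 7)
Step 92: aaaaaa[q3]#aaaaaa (head 6)
Step 93: aaaaa[q3]a#aaaaaa (head 5)
Step 94: aaaa[q3]aa#aaaaaa (head 4)
Step 95: aaa[q3]aaa#aaaaaa (head 3)
Step 96: aa[q3]aaaa#aaaaaa (head 2)
Step 97: a[q3]aaaaa#aaaaaa (head 1)
Step 98: [q3]aaaaaa#aaaaaa (head 0)
Step 99: [q3]□aaaaaa#aaaaaa (head -1)
Step 100: □[qA]aaaaaa#aaaaaa (head 0)
The machine is in qA, so it halts and accepts.

Final answer: Accept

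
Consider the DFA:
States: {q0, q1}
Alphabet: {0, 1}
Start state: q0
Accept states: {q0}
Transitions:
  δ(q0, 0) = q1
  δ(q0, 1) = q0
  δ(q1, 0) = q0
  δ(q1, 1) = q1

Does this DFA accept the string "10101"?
Processing string "10101":
  q0 --1--> q0
  q0 --0--> q1
  q1 --1--> q1
  q1 --0--> q0
  q0 --1--> q0
Final state: q0
Accept states: {q0}
q0 is an accept state, so the string is accepted.

Final answer: Yes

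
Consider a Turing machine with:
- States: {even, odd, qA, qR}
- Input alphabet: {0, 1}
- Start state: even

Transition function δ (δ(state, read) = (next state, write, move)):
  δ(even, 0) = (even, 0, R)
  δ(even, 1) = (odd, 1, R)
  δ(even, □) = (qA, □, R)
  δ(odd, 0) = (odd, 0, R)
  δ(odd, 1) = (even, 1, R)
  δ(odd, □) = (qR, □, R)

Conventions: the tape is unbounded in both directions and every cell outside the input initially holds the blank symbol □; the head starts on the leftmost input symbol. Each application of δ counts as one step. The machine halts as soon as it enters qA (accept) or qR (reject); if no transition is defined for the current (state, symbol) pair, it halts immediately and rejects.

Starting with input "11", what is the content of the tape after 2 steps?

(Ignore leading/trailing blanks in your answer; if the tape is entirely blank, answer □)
Step 0: [even]11 (head at position 0)
Step 1: δ(even, 1) = (odd, 1, R)  ⊢  1[odd]1 (head at position 1)
Step 2: δ(odd, 1) = (even, 1, R)  ⊢  11[even]□ (head at position 2)
Tape after 2 steps (ignoring surrounding blanks): 11

Final answer: Tape: 11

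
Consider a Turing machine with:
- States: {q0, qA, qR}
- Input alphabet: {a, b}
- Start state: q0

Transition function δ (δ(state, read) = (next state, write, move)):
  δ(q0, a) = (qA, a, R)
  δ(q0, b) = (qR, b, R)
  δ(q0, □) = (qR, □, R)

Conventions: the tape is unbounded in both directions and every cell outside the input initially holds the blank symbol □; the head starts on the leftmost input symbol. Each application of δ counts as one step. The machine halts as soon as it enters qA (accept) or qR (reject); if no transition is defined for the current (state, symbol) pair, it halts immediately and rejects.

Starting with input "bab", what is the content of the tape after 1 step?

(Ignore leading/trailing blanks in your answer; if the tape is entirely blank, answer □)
Step 0: [q0]bab (head at position 0)
Step 1: δ(q0, b) = (qR, b, R)  ⊢  b[qR]ab (head at position 1)
Tape after 1 step (ignoring surrounding blanks): bab

Final answer: Tape: bab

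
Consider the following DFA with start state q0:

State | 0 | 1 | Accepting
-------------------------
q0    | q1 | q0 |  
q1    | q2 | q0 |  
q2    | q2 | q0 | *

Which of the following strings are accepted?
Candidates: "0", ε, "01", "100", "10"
"0": q0 → q1; q1 is not accepting → rejected
ε: q0; q0 is not accepting → rejected
"01": q0 → q1 → q0; q0 is not accepting → rejected
"100": q0 → q0 → q1 → q2; q2 is accepting → accepted
"10": q0 → q0 → q1; q1 is not accepting → rejected

Final answer: "100"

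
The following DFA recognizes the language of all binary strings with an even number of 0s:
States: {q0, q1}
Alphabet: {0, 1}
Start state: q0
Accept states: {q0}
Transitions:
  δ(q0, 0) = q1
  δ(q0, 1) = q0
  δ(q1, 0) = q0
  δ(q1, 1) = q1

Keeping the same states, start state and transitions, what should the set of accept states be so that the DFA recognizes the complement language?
The DFA is complete (every state has a transition on every symbol), so the complement
is recognized by the same DFA with accepting and non-accepting states swapped.
Original accept states: {q0}
Complement accept states = All states - Original accept states
= {q0, q1} - {q0}
= {q1}
Complement language: strings with an ODD number of 0s

Final answer: {q1}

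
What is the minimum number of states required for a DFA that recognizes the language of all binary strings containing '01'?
Language: binary strings containing '01'
Lower bound (Myhill–Nerode): the prefixes ε, 0, 01 are pairwise distinguishable:
  ε vs 01: suffix ε distinguishes them (ε is rejected, 01 is accepted)
  0 vs 01: suffix ε distinguishes them (0 is rejected, 01 is accepted)
  ε vs 0: suffix 1 distinguishes them (ε·1 = 1 is rejected, 0·1 = 01 is accepted)
So any DFA needs at least 3 states.
Upper bound: a DFA with 3 states exists (one state per class above: 'no progress', 'last symbol 0', and 'seen 01' (accepting sink)).
Minimum states: 3

Final answer: 3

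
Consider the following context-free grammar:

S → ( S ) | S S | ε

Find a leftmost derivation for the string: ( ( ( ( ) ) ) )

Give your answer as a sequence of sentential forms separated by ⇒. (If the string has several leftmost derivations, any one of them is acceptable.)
Start with S.
Step 1: the leftmost non-terminal is S; apply S → ( S ):  ( S )
Step 2: the leftmost non-terminal is S; apply S → ( S ):  ( ( S ) )
Step 3: the leftmost non-terminal is S; apply S → ( S ):  ( ( ( S ) ) )
Step 4: the leftmost non-terminal is S; apply S → ( S ):  ( ( ( ( S ) ) ) )
Step 5: the leftmost non-terminal is S; apply S → ε:  ( ( ( ( ) ) ) )

Final answer: S ⇒ ( S ) ⇒ ( ( S ) ) ⇒ ( ( ( S ) ) ) ⇒ ( ( ( ( S ) ) ) ) ⇒ ( ( ( ( ) ) ) )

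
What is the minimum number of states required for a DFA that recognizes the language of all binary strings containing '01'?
Language: binary strings containing '01'
Lower bound (Myhill–Nerode): the prefixes ε, 0, 01 are pairwise distinguishable:
  ε vs 01: suffix ε distinguishes them (ε is rejected, 01 is accepted)
  0 vs 01: suffix ε distinguishes them (0 is rejected, 01 is accepted)
  ε vs 0: suffix 1 distinguishes them (ε·1 = 1 is rejected, 0·1 = 01 is accepted)
So any DFA needs at least 3 states.
Upper bound: a DFA with 3 states exists (one state per class above: 'no progress', 'last symbol 0', and 'seen 01' (accepting sink)).
Minimum states: 3

Final answer: 3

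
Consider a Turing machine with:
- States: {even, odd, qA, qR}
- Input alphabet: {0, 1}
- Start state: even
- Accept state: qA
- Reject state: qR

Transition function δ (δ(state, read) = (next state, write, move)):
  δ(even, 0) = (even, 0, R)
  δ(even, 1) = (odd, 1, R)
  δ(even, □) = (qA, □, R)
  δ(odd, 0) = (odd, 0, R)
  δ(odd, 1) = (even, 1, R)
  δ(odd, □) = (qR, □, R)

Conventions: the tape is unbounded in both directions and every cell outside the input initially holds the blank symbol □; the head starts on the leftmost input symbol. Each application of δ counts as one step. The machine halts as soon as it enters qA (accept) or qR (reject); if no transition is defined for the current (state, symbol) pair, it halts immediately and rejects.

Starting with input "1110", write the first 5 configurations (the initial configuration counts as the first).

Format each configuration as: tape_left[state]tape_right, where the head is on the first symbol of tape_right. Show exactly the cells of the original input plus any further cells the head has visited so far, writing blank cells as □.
Step 0: [even]1110 (head at position 0)
Step 1: δ(even, 1) = (odd, 1, R)  ⊢  1[odd]110 (head at position 1)
Step 2: δ(odd, 1) = (even, 1, R)  ⊢  11[even]10 (head at position 2)
Step 3: δ(even, 1) = (odd, 1, R)  ⊢  111[odd]0 (head at position 3)
Step 4: δ(odd, 0) = (odd, 0, R)  ⊢  1110[odd]□ (head at position 4)

Final answer: [even]1110 ⊢ 1[odd]110 ⊢ 11[even]10 ⊢ 111[odd]0 ⊢ 1110[odd]□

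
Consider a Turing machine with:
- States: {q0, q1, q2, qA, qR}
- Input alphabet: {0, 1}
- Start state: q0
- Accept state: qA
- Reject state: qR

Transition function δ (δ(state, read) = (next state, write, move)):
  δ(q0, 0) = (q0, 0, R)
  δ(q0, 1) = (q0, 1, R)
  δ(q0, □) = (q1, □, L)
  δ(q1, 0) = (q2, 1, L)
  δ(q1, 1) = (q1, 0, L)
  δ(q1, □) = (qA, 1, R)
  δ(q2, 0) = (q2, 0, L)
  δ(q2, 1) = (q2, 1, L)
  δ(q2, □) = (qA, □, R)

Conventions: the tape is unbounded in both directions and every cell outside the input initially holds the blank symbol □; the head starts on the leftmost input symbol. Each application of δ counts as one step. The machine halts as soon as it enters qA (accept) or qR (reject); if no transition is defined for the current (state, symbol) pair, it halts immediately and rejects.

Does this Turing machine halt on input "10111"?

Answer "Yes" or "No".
Step 0: [q0]10111 (head at position 0)
Step 1: δ(q0, 1) = (q0, 1, R)  ⊢  1[q0]0111 (head at position 1)
Step 2: δ(q0, 0) = (q0, 0, R)  ⊢  10[q0]111 (head at position 2)
Step 3: δ(q0, 1) = (q0, 1, R)  ⊢  101[q0]11 (head at position 3)
Step 4: δ(q0, 1) = (q0, 1, R)  ⊢  1011[q0]1 (head at position 4)
Step 5: δ(q0, 1) = (q0, 1, R)  ⊢  10111[q0]□ (head at position 5)
Step 6: δ(q0, □) = (q1, □, L)  ⊢  1011[q1]1□ (head at position 4)
Step 7: δ(q1, 1) = (q1, 0, L)  ⊢  101[q1]10□ (head at position 3)
Step 8: δ(q1, 1) = (q1, 0, L)  ⊢  10[q1]100□ (head at position 2)
Step 9: δ(q1, 1) = (q1, 0, L)  ⊢  1[q1]0000□ (head at position 1)
Step 10: δ(q1, 0) = (q2, 1, L)  ⊢  [q2]11000□ (head at position 0)
Step 11: δ(q2, 1) = (q2, 1, L)  ⊢  [q2]□11000□ (head at position -1)
Step 12: δ(q2, □) = (qA, □, R)  ⊢  □[qA]11000□ (head at position 0)
The machine is in qA, so it halts and accepts.
It halts after 12 steps.

Final answer: Yes - halts after 12 steps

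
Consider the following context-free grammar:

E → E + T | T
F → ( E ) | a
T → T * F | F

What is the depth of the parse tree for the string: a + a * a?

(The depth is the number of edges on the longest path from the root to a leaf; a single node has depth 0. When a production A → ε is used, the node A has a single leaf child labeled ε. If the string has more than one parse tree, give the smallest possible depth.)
The grammar is unambiguous; the parse tree of a + a * a is:
E → E + T at the root (depth 0).
  Left E (depth 1) → T (2) → F (3) → a (4).
  Right T (depth 1) → T * F; that T (2) → F (3) → a (4); F (2) → a (3).
The longest root-to-leaf paths have 4 edges.
Depth = 4.

Final answer: 4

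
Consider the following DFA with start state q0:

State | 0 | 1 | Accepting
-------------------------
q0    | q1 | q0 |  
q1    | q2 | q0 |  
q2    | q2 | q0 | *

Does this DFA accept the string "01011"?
Start in q0.
Read '0': q0 → q1
Read '1': q1 → q0
Read '0': q0 → q1
Read '1': q1 → q0
Read '1': q0 → q0
Final state q0 is not accepting, so the string is rejected.

Final answer: No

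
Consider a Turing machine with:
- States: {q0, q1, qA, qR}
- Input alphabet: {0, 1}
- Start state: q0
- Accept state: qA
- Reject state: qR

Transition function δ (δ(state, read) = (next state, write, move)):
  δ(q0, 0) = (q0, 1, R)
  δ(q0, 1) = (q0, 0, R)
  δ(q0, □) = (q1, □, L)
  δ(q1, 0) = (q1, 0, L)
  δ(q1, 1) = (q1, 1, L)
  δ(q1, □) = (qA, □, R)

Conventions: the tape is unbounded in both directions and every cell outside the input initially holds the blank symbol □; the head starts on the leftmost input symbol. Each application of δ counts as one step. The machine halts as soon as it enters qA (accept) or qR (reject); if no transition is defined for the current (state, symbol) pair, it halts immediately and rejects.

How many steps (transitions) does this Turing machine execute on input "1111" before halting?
Step 0: [q0]1111 (head at position 0)
Step 1: δ(q0, 1) = (q0, 0, R)  ⊢  0[q0]111 (head at position 1)
Step 2: δ(q0, 1) = (q0, 0, R)  ⊢  00[q0]11 (head at position 2)
Step 3: δ(q0, 1) = (q0, 0, R)  ⊢  000[q0]1 (head at position 3)
Step 4: δ(q0, 1) = (q0, 0, R)  ⊢  0000[q0]□ (head at position 4)
Step 5: δ(q0, □) = (q1, □, L)  ⊢  000[q1]0□ (head at position 3)
Step 6: δ(q1, 0) = (q1, 0, L)  ⊢  00[q1]00□ (head at position 2)
Step 7: δ(q1, 0) = (q1, 0, L)  ⊢  0[q1]000□ (head at position 1)
Step 8: δ(q1, 0) = (q1, 0, L)  ⊢  [q1]0000□ (head at position 0)
Step 9: δ(q1, 0) = (q1, 0, L)  ⊢  [q1]□0000□ (head at position -1)
Step 10: δ(q1, □) = (qA, □, R)  ⊢  □[qA]0000□ (head at position 0)
The machine is in qA, so it halts and accepts.
Number of transitions executed: 10.

Final answer: 10 steps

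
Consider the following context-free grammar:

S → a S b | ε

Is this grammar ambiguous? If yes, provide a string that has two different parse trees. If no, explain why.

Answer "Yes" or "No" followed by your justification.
At every step exactly one production applies: if the remaining string to generate is non-empty it starts with a and ends with b, forcing S → a S b; if it is empty, S → ε is forced. Hence each string a^n b^n has exactly one derivation (S → a S b applied n times, then S → ε) and one parse tree.

Final answer: No - the grammar is unambiguous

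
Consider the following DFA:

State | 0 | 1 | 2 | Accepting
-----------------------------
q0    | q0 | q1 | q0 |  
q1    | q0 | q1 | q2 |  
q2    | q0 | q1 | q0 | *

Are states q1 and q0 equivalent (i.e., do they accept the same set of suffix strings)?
Try the suffix "2".
From q1: q1 → q2 — accepting.
From q0: q0 → q0 — not accepting.
The two states disagree on this suffix, so they are not equivalent.

Final answer: No. Distinguishing string: "2" - accepted from q1 but not from q0.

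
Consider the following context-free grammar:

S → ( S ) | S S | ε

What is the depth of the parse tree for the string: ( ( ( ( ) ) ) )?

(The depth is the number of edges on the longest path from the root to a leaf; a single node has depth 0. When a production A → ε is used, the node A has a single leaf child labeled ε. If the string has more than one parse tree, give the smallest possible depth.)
The string is 4 nested pairs. The shallowest parse tree applies S → ( S ) 4 times (one node per nested pair, each a child of the previous) and then S → ε in the middle.
S nodes at depths 0..4, ε leaf at depth 5; parentheses leaves are at depths 1..4.
(Using S → S S with an S → ε child anywhere only adds levels, so it cannot give a shallower tree.)
Depth = 5.

Final answer: 5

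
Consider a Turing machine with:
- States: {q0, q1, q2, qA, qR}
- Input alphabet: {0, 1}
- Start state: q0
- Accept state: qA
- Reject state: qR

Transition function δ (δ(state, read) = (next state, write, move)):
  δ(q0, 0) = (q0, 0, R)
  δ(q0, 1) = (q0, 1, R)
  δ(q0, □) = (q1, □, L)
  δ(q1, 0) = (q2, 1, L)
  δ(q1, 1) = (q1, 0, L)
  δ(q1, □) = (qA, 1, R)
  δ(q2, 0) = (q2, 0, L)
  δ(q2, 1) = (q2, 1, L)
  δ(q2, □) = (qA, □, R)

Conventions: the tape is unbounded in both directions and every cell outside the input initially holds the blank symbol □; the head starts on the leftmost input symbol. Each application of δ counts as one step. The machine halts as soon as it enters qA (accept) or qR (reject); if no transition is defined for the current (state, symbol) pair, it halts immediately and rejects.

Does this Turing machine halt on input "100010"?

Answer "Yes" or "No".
Step 0: [q0]100010 (head at position 0)
Step 1: δ(q0, 1) = (q0, 1, R)  ⊢  1[q0]00010 (head at position 1)
Step 2: δ(q0, 0) = (q0, 0, R)  ⊢  10[q0]0010 (head at position 2)
Step 3: δ(q0, 0) = (q0, 0, R)  ⊢  100[q0]010 (head at position 3)
Step 4: δ(q0, 0) = (q0, 0, R)  ⊢  1000[q0]10 (head at position 4)
Step 5: δ(q0, 1) = (q0, 1, R)  ⊢  10001[q0]0 (head at position 5)
Step 6: δ(q0, 0) = (q0, 0, R)  ⊢  100010[q0]□ (head at position 6)
Step 7: δ(q0, □) = (q1, □, L)  ⊢  10001[q1]0□ (head at position 5)
Step 8: δ(q1, 0) = (q2, 1, L)  ⊢  1000[q2]11□ (head at position 4)
Step 9: δ(q2, 1) = (q2, 1, L)  ⊢  100[q2]011□ (head at position 3)
Step 10: δ(q2, 0) = (q2, 0, L)  ⊢  10[q2]0011□ (head at position 2)
Step 11: δ(q2, 0) = (q2, 0, L)  ⊢  1[q2]00011□ (head at position 1)
Step 12: δ(q2, 0) = (q2, 0, L)  ⊢  [q2]100011□ (head at position 0)
Step 13: δ(q2, 1) = (q2, 1, L)  ⊢  [q2]□100011□ (head at position -1)
Step 14: δ(q2, □) = (qA, □, R)  ⊢  □[qA]100011□ (head at position 0)
The machine is in qA, so it halts and accepts.
It halts after 14 steps.

Final answer: Yes - halts after 14 steps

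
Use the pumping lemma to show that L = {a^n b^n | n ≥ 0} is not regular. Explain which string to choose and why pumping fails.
Language: L = {a^n b^n | n ≥ 0} (equal numbers of a's followed by b's)
Step 1: Assume for contradiction that L is regular, with pumping length p.
Step 2: Choose s = a^p b^p. Then s ∈ L (it has p a's followed by p b's) and |s| ≥ p.
Step 3: Consider any decomposition s = xyz with |xy| ≤ p and |y| > 0. Since |xy| ≤ p and the first p symbols of s are all a's, y = a^k for some k with 1 ≤ k ≤ p.
Step 4: Pumping up (i = 2): xy²z = a^(p+k) b^p, which has more a's than b's, so xy²z ∉ L.
This contradicts the pumping lemma, so L is not regular.

Final answer: Choose s = a^p b^p. Since |xy| ≤ p, y = a^k with k ≥ 1. Then xy²z = a^(p+k) b^p ∉ L.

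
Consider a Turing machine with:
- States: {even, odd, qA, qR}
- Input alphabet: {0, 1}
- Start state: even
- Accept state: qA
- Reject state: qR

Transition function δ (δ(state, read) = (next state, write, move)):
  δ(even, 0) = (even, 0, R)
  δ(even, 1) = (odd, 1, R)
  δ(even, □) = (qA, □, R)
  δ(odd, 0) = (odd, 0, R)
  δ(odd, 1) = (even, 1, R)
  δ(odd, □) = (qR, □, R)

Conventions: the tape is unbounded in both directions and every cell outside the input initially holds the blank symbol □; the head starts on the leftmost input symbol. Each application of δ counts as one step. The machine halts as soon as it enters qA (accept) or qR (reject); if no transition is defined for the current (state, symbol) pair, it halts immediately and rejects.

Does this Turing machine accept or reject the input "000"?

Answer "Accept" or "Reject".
Step 0: [even]000 (head at position 0)
Step 1: δ(even, 0) = (even, 0, R)  ⊢  0[even]00 (head at position 1)
Step 2: δ(even, 0) = (even, 0, R)  ⊢  00[even]0 (head at position 2)
Step 3: δ(even, 0) = (even, 0, R)  ⊢  000[even]□ (head at position 3)
Step 4: δ(even, □) = (qA, □, R)  ⊢  000□[qA]□ (head at position 4)
The machine is in qA, so it halts and accepts.

Final answer: Accept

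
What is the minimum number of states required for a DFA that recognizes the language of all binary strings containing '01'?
Language: binary strings containing '01'
Lower bound (Myhill–Nerode): the prefixes ε, 0, 01 are pairwise distinguishable:
  ε vs 01: suffix ε distinguishes them (ε is rejected, 01 is accepted)
  0 vs 01: suffix ε distinguishes them (0 is rejected, 01 is accepted)
  ε vs 0: suffix 1 distinguishes them (ε·1 = 1 is rejected, 0·1 = 01 is accepted)
So any DFA needs at least 3 states.
Upper bound: a DFA with 3 states exists (one state per class above: 'no progress', 'last symbol 0', and 'seen 01' (accepting sink)).
Minimum states: 3

Final answer: 3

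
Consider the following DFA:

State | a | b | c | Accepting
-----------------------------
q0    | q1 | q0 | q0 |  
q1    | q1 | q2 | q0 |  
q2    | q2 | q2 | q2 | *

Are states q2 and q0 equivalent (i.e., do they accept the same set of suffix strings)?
Try the suffix ε (the empty string).
From q2: q2 — accepting.
From q0: q0 — not accepting.
The two states disagree on this suffix, so they are not equivalent.

Final answer: No. Distinguishing string: ε (the empty string) - accepted from q2 but not from q0.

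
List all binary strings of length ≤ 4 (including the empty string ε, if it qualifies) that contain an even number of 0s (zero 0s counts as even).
Checking every binary string of length 0 to 4:
  Length 0: accepted: ε | rejected: (none)
  Length 1: accepted: 1 | rejected: 0
  Length 2: accepted: 00, 11 | rejected: 01, 10
  Length 3: accepted: 001, 010, 100, 111 | rejected: 000, 011, 101, 110
  Length 4: accepted: 0000, 0011, 0101, 0110, 1001, 1010, 1100, 1111 | rejected: 0001, 0010, 0100, 0111, 1000, 1011, 1101, 1110
Total: 16 string(s).

Final answer: ε, 1, 00, 11, 001, 010, 100, 111, 0000, 0011, 0101, 0110, 1001, 1010, 1100, 1111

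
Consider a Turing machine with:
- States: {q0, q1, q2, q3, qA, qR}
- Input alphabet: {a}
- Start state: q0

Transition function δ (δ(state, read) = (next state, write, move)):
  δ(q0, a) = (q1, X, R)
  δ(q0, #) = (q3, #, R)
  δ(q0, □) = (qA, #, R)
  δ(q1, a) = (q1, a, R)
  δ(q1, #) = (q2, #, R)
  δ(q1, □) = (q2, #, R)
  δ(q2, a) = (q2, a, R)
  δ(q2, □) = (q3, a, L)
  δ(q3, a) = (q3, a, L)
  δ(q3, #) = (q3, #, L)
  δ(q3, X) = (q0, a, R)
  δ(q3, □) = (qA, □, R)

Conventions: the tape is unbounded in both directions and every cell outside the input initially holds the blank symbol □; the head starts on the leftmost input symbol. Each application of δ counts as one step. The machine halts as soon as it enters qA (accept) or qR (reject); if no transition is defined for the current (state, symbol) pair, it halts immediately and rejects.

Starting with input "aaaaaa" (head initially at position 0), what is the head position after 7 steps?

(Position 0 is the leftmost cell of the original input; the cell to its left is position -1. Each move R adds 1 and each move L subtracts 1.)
Step 0: [q0]aaaaaa (head at position 0)
Step 1: δ(q0, a) = (q1, X, R)  ⊢  X[q1]aaaaa (head at position 1)
Step 2: δ(q1, a) = (q1, a, R)  ⊢  Xa[q1]aaaa (head at position 2)
Step 3: δ(q1, a) = (q1, a, R)  ⊢  Xaa[q1]aaa (head at position 3)
Step 4: δ(q1, a) = (q1, a, R)  ⊢  Xaaa[q1]aa (head at position 4)
Step 5: δ(q1, a) = (q1, a, R)  ⊢  Xaaaa[q1]a (head at position 5)
Step 6: δ(q1, a) = (q1, a, R)  ⊢  Xaaaaa[q1]□ (head at position 6)
Step 7: δ(q1, □) = (q2, #, R)  ⊢  Xaaaaa#[q2]□ (head at position 7)
Head position after 7 steps: 7

Final answer: Position 7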